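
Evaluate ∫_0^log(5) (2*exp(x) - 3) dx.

An antiderivative is F(x) = -3*x + 2*exp(x).
Then F(log(5)) - F(0) = (10 - 3*log(5)) - (2) = 8 - 3*log(5).

8 - 3*log(5)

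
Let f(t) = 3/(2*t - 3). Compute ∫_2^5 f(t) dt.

3*log(7)/2

An antiderivative is F(t) = 3*log(2*t - 3)/2.
Then F(5) - F(2) = (3*log(7)/2) - (0) = 3*log(7)/2.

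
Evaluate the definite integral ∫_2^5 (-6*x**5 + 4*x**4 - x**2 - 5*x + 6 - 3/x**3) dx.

-2632083/200

By the power rule, an antiderivative is F(x) = -x**6 + 4*x**5/5 - x**3/3 - 5*x**2/2 + 6*x + 3/(2*x**2).
Then F(5) - F(2) = (-989933/75) - (-4643/120) = -2632083/200.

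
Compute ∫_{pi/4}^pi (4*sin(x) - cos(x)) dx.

An antiderivative is F(x) = -sin(x) - 4*cos(x).
Then F(pi) - F(pi/4) = (4) - (-5*sqrt(2)/2) = 5*sqrt(2)/2 + 4.

5*sqrt(2)/2 + 4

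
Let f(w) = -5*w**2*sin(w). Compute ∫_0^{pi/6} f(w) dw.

-5*sqrt(3) - 5*pi/6 + 5*sqrt(3)*pi**2/72 + 10

Integrate by parts twice (u = w^2, dv = -5*sin(w) dw).
An antiderivative is F(w) = 5*w**2*cos(w) - 10*w*sin(w) - 10*cos(w).
Then F(pi/6) - F(0) = (-5*sqrt(3) - 5*pi/6 + 5*sqrt(3)*pi**2/72) - (-10) = -5*sqrt(3) - 5*pi/6 + 5*sqrt(3)*pi**2/72 + 10.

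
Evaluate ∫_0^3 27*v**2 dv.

Let u = 3*v, so du = 3 dv. When v = 0, u = 0; when v = 3, u = 9.
The integral becomes ∫ u**2 du from 0 to 9, with antiderivative u**3/3.
Back in v: F(v) = 9*v**3.
Then F(3) - F(0) = (243) - (0) = 243.

243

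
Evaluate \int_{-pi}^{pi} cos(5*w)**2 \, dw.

pi

Use the identity cos^2(5*w) = (1 + cos(10*w))/2.
An antiderivative is F(w) = w/2 + sin(10*w)/20.
Then F(pi) - F(-pi) = (pi/2) - (-pi/2) = pi.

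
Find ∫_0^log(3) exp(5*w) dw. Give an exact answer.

Let u = exp(w), so du = exp(w) dw. When w = 0, u = 1; when w = log(3), u = 3.
The integral becomes ∫ u**4 du from 1 to 3, with antiderivative u**5/5.
Back in w: F(w) = exp(5*w)/5.
Then F(log(3)) - F(0) = (243/5) - (1/5) = 242/5.

242/5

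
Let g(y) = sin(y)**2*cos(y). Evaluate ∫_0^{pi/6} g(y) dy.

1/24

Let u = sin(y), so du = cos(y) dy. When y = 0, u = 0; when y = pi/6, u = 1/2.
The integral becomes ∫ u**2 du from 0 to 1/2, with antiderivative u**3/3.
Back in y: F(y) = sin(y)**3/3.
Then F(pi/6) - F(0) = (1/24) - (0) = 1/24.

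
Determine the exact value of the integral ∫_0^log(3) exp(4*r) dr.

Let u = exp(r), so du = exp(r) dr. When r = 0, u = 1; when r = log(3), u = 3.
The integral becomes ∫ u**3 du from 1 to 3, with antiderivative u**4/4.
Back in r: F(r) = exp(4*r)/4.
Then F(log(3)) - F(0) = (81/4) - (1/4) = 20.

20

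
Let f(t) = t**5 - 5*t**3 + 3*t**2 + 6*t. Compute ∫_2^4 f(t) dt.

By the power rule, an antiderivative is F(t) = t**6/6 - 5*t**4/4 + t**3 + 3*t**2.
Then F(4) - F(2) = (1424/3) - (32/3) = 464.

464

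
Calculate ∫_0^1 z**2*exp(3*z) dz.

Integrate by parts twice (u = z^2, dv = exp(3*z) dz).
An antiderivative is F(z) = (9*z**2 - 6*z + 2)*exp(3*z)/27.
Then F(1) - F(0) = (5*exp(3)/27) - (2/27) = -2/27 + 5*exp(3)/27.

-2/27 + 5*exp(3)/27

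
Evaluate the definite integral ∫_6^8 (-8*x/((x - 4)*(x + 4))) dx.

Factor the denominator: x**2 - 16 = (x + 4)(x - 4).
Partial fractions: -8*x/((x - 4)*(x + 4)) = -4/(x + 4) - 4/(x - 4).
An antiderivative is F(x) = -4*log(x - 4) - 4*log(x + 4).
Then F(8) - F(6) = (-16*log(2) - 4*log(3)) - (-4*log(5) - 8*log(2)) = -8*log(2) - 4*log(3) + 4*log(5).

-8*log(2) - 4*log(3) + 4*log(5)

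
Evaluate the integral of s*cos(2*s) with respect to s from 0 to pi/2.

Integrate by parts once (u = s, dv = cos(2*s) ds).
An antiderivative is F(s) = s*sin(2*s)/2 + cos(2*s)/4.
Then F(pi/2) - F(0) = (-1/4) - (1/4) = -1/2.

-1/2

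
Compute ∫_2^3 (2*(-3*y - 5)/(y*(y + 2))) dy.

Factor the denominator: y**2 + 2*y = (y + 2)y.
Partial fractions: 2*(-3*y - 5)/(y*(y + 2)) = -1/(y + 2) - 5/y.
An antiderivative is F(y) = -5*log(y) - log(y + 2).
Then F(3) - F(2) = (-5*log(3) - log(5)) - (-7*log(2)) = -5*log(3) - log(5) + 7*log(2).

-5*log(3) - log(5) + 7*log(2)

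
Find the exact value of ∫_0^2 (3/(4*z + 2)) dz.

3*log(5)/4

An antiderivative is F(z) = 3*log(4*z + 2)/4.
Then F(2) - F(0) = (3*log(10)/4) - (3*log(2)/4) = 3*log(5)/4.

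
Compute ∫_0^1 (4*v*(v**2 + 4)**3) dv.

Let u = v**2 + 4, so du = 2*v dv. When v = 0, u = 4; when v = 1, u = 5.
The integral becomes 2·∫ u**3 du from 4 to 5, with antiderivative u**4/2.
Back in v: F(v) = (v**2 + 4)**4/2.
Then F(1) - F(0) = (625/2) - (128) = 369/2.

369/2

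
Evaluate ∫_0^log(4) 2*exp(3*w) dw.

Let u = exp(w), so du = exp(w) dw. When w = 0, u = 1; when w = log(4), u = 4.
The integral becomes 2·∫ u**2 du from 1 to 4, with antiderivative 2*u**3/3.
Back in w: F(w) = 2*exp(3*w)/3.
Then F(log(4)) - F(0) = (128/3) - (2/3) = 42.

42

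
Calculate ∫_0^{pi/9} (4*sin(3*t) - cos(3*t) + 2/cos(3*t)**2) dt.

An antiderivative is F(t) = -sin(3*t)/3 - 4*cos(3*t)/3 + 2*tan(3*t)/3.
Then F(pi/9) - F(0) = (-2/3 + sqrt(3)/2) - (-4/3) = 2/3 + sqrt(3)/2.

2/3 + sqrt(3)/2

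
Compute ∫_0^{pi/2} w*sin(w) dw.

Integrate by parts once (u = w, dv = sin(w) dw).
An antiderivative is F(w) = -w*cos(w) + sin(w).
Then F(pi/2) - F(0) = (1) - (0) = 1.

1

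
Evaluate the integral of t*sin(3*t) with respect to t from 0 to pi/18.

Integrate by parts once (u = t, dv = sin(3*t) dt).
An antiderivative is F(t) = -t*cos(3*t)/3 + sin(3*t)/9.
Then F(pi/18) - F(0) = (-sqrt(3)*pi/108 + 1/18) - (0) = -sqrt(3)*pi/108 + 1/18.

-sqrt(3)*pi/108 + 1/18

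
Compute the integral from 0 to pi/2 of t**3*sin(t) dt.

-6 + 3*pi**2/4

Integrate by parts 3 times (u = t^3, dv = sin(t) dt).
An antiderivative is F(t) = -t**3*cos(t) + 3*t**2*sin(t) + 6*t*cos(t) - 6*sin(t).
Then F(pi/2) - F(0) = (-6 + 3*pi**2/4) - (0) = -6 + 3*pi**2/4.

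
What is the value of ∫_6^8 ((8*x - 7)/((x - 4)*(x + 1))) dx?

Factor the denominator: x**2 - 3*x - 4 = (x + 1)(x - 4).
Partial fractions: (8*x - 7)/((x - 4)*(x + 1)) = 3/(x + 1) + 5/(x - 4).
An antiderivative is F(x) = 5*log(x - 4) + 3*log(x + 1).
Then F(8) - F(6) = (6*log(3) + 10*log(2)) - (5*log(2) + 3*log(7)) = -3*log(7) + 5*log(2) + 6*log(3).

-3*log(7) + 5*log(2) + 6*log(3)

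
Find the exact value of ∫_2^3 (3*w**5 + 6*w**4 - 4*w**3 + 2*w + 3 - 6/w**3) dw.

By the power rule, an antiderivative is F(w) = w**6/2 + 6*w**5/5 - w**4 + w**2 + 3*w + 3/w**2.
Then F(3) - F(2) = (17803/30) - (1303/20) = 31697/60.

31697/60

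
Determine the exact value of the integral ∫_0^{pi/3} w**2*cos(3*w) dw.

-2*pi/27

Integrate by parts twice (u = w^2, dv = cos(3*w) dw).
An antiderivative is F(w) = w**2*sin(3*w)/3 + 2*w*cos(3*w)/9 - 2*sin(3*w)/27.
Then F(pi/3) - F(0) = (-2*pi/27) - (0) = -2*pi/27.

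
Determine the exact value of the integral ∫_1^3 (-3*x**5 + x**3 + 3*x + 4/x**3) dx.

-2972/9

By the power rule, an antiderivative is F(x) = -x**6/2 + x**4/4 + 3*x**2/2 - 2/x**2.
Then F(3) - F(1) = (-11915/36) - (-3/4) = -2972/9.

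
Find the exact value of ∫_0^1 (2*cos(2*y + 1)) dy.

-sin(1) + sin(3)

Let u = 2*y + 1, so du = 2 dy. When y = 0, u = 1; when y = 1, u = 3.
The integral becomes ∫ cos(u) du from 1 to 3, with antiderivative sin(u).
Back in y: F(y) = sin(2*y + 1).
Then F(1) - F(0) = (sin(3)) - (sin(1)) = -sin(1) + sin(3).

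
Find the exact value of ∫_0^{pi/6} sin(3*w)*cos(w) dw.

Use the identity sin(3*w)cos(w) = [sin(4*w) + sin(2*w)]/2.
An antiderivative is F(w) = -cos(2*w)/4 - cos(4*w)/8.
Then F(pi/6) - F(0) = (-1/16) - (-3/8) = 5/16.

5/16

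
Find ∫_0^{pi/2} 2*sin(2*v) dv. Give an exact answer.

2

An antiderivative is F(v) = -cos(2*v).
Then F(pi/2) - F(0) = (1) - (-1) = 2.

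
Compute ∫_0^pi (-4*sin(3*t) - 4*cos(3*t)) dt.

-8/3

An antiderivative is F(t) = -4*sin(3*t)/3 + 4*cos(3*t)/3.
Then F(pi) - F(0) = (-4/3) - (4/3) = -8/3.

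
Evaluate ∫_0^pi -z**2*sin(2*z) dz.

pi**2/2

Integrate by parts twice (u = z^2, dv = -sin(2*z) dz).
An antiderivative is F(z) = z**2*cos(2*z)/2 - z*sin(2*z)/2 - cos(2*z)/4.
Then F(pi) - F(0) = (-1/4 + pi**2/2) - (-1/4) = pi**2/2.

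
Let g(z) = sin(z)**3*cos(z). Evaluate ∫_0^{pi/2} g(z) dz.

Let u = sin(z), so du = cos(z) dz. When z = 0, u = 0; when z = pi/2, u = 1.
The integral becomes ∫ u**3 du from 0 to 1, with antiderivative u**4/4.
Back in z: F(z) = sin(z)**4/4.
Then F(pi/2) - F(0) = (1/4) - (0) = 1/4.

1/4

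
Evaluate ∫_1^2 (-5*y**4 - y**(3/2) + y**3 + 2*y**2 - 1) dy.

By the power rule, an antiderivative is F(y) = -2*y**(5/2)/5 - y**5 + y**4/4 + 2*y**3/3 - y.
Then F(2) - F(1) = (-74/3 - 8*sqrt(2)/5) - (-89/60) = -1391/60 - 8*sqrt(2)/5.

-1391/60 - 8*sqrt(2)/5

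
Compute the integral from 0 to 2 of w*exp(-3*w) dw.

Integrate by parts once (u = w, dv = exp(-3*w) dw).
An antiderivative is F(w) = (-3*w - 1)*exp(-3*w)/9.
Then F(2) - F(0) = (-7*exp(-6)/9) - (-1/9) = (-7 + exp(6))*exp(-6)/9.

(-7 + exp(6))*exp(-6)/9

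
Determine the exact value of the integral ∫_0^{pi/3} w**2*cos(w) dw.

-sqrt(3) + sqrt(3)*pi**2/18 + pi/3

Integrate by parts twice (u = w^2, dv = cos(w) dw).
An antiderivative is F(w) = w**2*sin(w) + 2*w*cos(w) - 2*sin(w).
Then F(pi/3) - F(0) = (-sqrt(3) + sqrt(3)*pi**2/18 + pi/3) - (0) = -sqrt(3) + sqrt(3)*pi**2/18 + pi/3.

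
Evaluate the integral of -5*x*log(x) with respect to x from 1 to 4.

75/4 - 80*log(2)

Integrate by parts once (u = ln x, dv = -5*x dx).
An antiderivative is F(x) = -5*x**2*(2*log(x) - 1)/4.
Then F(4) - F(1) = (20 - 80*log(2)) - (5/4) = 75/4 - 80*log(2).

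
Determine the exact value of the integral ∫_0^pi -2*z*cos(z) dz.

4

Integrate by parts once (u = z, dv = -2*cos(z) dz).
An antiderivative is F(z) = -2*z*sin(z) - 2*cos(z).
Then F(pi) - F(0) = (2) - (-2) = 4.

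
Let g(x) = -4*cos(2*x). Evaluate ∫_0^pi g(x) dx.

0

An antiderivative is F(x) = -2*sin(2*x).
Then F(pi) - F(0) = (0) - (0) = 0.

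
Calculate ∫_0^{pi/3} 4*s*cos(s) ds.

Integrate by parts once (u = s, dv = 4*cos(s) ds).
An antiderivative is F(s) = 4*s*sin(s) + 4*cos(s).
Then F(pi/3) - F(0) = (2 + 2*sqrt(3)*pi/3) - (4) = -2 + 2*sqrt(3)*pi/3.

-2 + 2*sqrt(3)*pi/3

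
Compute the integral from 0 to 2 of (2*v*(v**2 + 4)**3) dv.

960

Let u = v**2 + 4, so du = 2*v dv. When v = 0, u = 4; when v = 2, u = 8.
The integral becomes ∫ u**3 du from 4 to 8, with antiderivative u**4/4.
Back in v: F(v) = (v**2 + 4)**4/4.
Then F(2) - F(0) = (1024) - (64) = 960.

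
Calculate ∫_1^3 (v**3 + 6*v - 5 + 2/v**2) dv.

106/3

By the power rule, an antiderivative is F(v) = v**4/4 + 3*v**2 - 5*v - 2/v.
Then F(3) - F(1) = (379/12) - (-15/4) = 106/3.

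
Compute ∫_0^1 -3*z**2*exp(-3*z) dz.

-2/9 + 17*exp(-3)/9

Integrate by parts twice (u = z^2, dv = -3*exp(-3*z) dz).
An antiderivative is F(z) = (9*z**2 + 6*z + 2)*exp(-3*z)/9.
Then F(1) - F(0) = (17*exp(-3)/9) - (2/9) = -2/9 + 17*exp(-3)/9.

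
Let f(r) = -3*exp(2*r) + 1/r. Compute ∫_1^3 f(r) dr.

-3*exp(6)/2 + log(3) + 3*exp(2)/2

An antiderivative is F(r) = -3*exp(2*r)/2 + log(r).
Then F(3) - F(1) = (-3*exp(6)/2 + log(3)) - (-3*exp(2)/2) = -3*exp(6)/2 + log(3) + 3*exp(2)/2.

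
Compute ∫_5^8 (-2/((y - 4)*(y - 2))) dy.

-log(2)

Factor the denominator: y**2 - 6*y + 8 = (y - 2)(y - 4).
Partial fractions: -2/((y - 4)*(y - 2)) = 1/(y - 2) - 1/(y - 4).
An antiderivative is F(y) = -log(y - 4) + log(y - 2).
Then F(8) - F(5) = (log(3/2)) - (log(3)) = -log(2).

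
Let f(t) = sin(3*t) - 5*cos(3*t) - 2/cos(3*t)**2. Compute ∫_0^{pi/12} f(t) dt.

An antiderivative is F(t) = -5*sin(3*t)/3 - cos(3*t)/3 - 2*tan(3*t)/3.
Then F(pi/12) - F(0) = (-sqrt(2) - 2/3) - (-1/3) = -sqrt(2) - 1/3.

-sqrt(2) - 1/3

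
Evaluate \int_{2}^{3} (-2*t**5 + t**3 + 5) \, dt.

By the power rule, an antiderivative is F(t) = -t**6/3 + t**4/4 + 5*t.
Then F(3) - F(2) = (-831/4) - (-22/3) = -2405/12.

-2405/12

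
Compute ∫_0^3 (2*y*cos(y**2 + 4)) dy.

sin(13) - sin(4)

Let u = y**2 + 4, so du = 2*y dy. When y = 0, u = 4; when y = 3, u = 13.
The integral becomes ∫ cos(u) du from 4 to 13, with antiderivative sin(u).
Back in y: F(y) = sin(y**2 + 4).
Then F(3) - F(0) = (sin(13)) - (sin(4)) = sin(13) - sin(4).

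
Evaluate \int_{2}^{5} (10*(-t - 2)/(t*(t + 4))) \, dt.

Factor the denominator: t**2 + 4*t = (t + 4)t.
Partial fractions: 10*(-t - 2)/(t*(t + 4)) = -5/(t + 4) - 5/t.
An antiderivative is F(t) = -5*log(t) - 5*log(t + 4).
Then F(5) - F(2) = (-10*log(3) - 5*log(5)) - (-10*log(2) - 5*log(3)) = -5*log(5) - 5*log(3) + 10*log(2).

-5*log(5) - 5*log(3) + 10*log(2)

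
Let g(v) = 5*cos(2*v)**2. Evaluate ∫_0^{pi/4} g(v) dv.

Use the identity cos^2(2*v) = (1 + cos(4*v))/2.
An antiderivative is F(v) = 5*v/2 + 5*sin(4*v)/8.
Then F(pi/4) - F(0) = (5*pi/8) - (0) = 5*pi/8.

5*pi/8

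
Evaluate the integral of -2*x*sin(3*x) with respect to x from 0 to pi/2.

Integrate by parts once (u = x, dv = -2*sin(3*x) dx).
An antiderivative is F(x) = 2*x*cos(3*x)/3 - 2*sin(3*x)/9.
Then F(pi/2) - F(0) = (2/9) - (0) = 2/9.

2/9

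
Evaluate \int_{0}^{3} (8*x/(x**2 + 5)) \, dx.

Let u = x**2 + 5, so du = 2*x dx. When x = 0, u = 5; when x = 3, u = 14.
The integral becomes 4·∫ 1/u du from 5 to 14, with antiderivative 4*log(u).
Back in x: F(x) = 4*log(x**2 + 5).
Then F(3) - F(0) = (4*log(2) + 4*log(7)) - (4*log(5)) = -4*log(5) + 4*log(2) + 4*log(7).

-4*log(5) + 4*log(2) + 4*log(7)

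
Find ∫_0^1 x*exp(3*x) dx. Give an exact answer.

Integrate by parts once (u = x, dv = exp(3*x) dx).
An antiderivative is F(x) = (3*x - 1)*exp(3*x)/9.
Then F(1) - F(0) = (2*exp(3)/9) - (-1/9) = 1/9 + 2*exp(3)/9.

1/9 + 2*exp(3)/9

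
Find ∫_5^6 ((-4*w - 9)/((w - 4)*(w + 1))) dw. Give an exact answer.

-6*log(2) - log(3) + log(7)

Factor the denominator: w**2 - 3*w - 4 = (w + 1)(w - 4).
Partial fractions: (-4*w - 9)/((w - 4)*(w + 1)) = 1/(w + 1) - 5/(w - 4).
An antiderivative is F(w) = -5*log(w - 4) + log(w + 1).
Then F(6) - F(5) = (log(7/32)) - (log(6)) = -6*log(2) - log(3) + log(7).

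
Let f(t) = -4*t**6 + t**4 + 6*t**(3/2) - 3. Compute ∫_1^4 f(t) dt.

-63642/7

By the power rule, an antiderivative is F(t) = -4*t**7/7 + 12*t**(5/2)/5 + t**5/5 - 3*t.
Then F(4) - F(1) = (-318244/35) - (-34/35) = -63642/7.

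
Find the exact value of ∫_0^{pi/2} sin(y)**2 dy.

Use the identity sin^2(y) = (1 - cos(2*y))/2.
An antiderivative is F(y) = y/2 - sin(2*y)/4.
Then F(pi/2) - F(0) = (pi/4) - (0) = pi/4.

pi/4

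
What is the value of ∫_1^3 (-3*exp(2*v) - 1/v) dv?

-3*exp(6)/2 - log(3) + 3*exp(2)/2

An antiderivative is F(v) = -3*exp(2*v)/2 - log(v).
Then F(3) - F(1) = (-3*exp(6)/2 - log(3)) - (-3*exp(2)/2) = -3*exp(6)/2 - log(3) + 3*exp(2)/2.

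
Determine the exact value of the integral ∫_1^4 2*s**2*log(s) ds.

-14 + 256*log(2)/3

Integrate by parts once (u = ln s, dv = 2*s**2 ds).
An antiderivative is F(s) = 2*s**3*(3*log(s) - 1)/9.
Then F(4) - F(1) = (-128/9 + 256*log(2)/3) - (-2/9) = -14 + 256*log(2)/3.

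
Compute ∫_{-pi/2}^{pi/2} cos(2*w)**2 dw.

pi/2

Use the identity cos^2(2*w) = (1 + cos(4*w))/2.
An antiderivative is F(w) = w/2 + sin(4*w)/8.
Then F(pi/2) - F(-pi/2) = (pi/4) - (-pi/4) = pi/2.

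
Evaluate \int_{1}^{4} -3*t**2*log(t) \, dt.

Integrate by parts once (u = ln t, dv = -3*t**2 dt).
An antiderivative is F(t) = -t**3*(3*log(t) - 1)/3.
Then F(4) - F(1) = (64/3 - 128*log(2)) - (1/3) = 21 - 128*log(2).

21 - 128*log(2)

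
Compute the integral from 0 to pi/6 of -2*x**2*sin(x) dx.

Integrate by parts twice (u = x^2, dv = -2*sin(x) dx).
An antiderivative is F(x) = 2*x**2*cos(x) - 4*x*sin(x) - 4*cos(x).
Then F(pi/6) - F(0) = (-2*sqrt(3) - pi/3 + sqrt(3)*pi**2/36) - (-4) = -2*sqrt(3) - pi/3 + sqrt(3)*pi**2/36 + 4.

-2*sqrt(3) - pi/3 + sqrt(3)*pi**2/36 + 4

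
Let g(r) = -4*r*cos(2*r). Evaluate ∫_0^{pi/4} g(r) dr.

Integrate by parts once (u = r, dv = -4*cos(2*r) dr).
An antiderivative is F(r) = -2*r*sin(2*r) - cos(2*r).
Then F(pi/4) - F(0) = (-pi/2) - (-1) = 1 - pi/2.

1 - pi/2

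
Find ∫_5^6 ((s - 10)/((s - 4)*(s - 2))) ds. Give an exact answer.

log(32/81)

Factor the denominator: s**2 - 6*s + 8 = (s - 2)(s - 4).
Partial fractions: (s - 10)/((s - 4)*(s - 2)) = 4/(s - 2) - 3/(s - 4).
An antiderivative is F(s) = -3*log(s - 4) + 4*log(s - 2).
Then F(6) - F(5) = (log(32)) - (log(81)) = log(32/81).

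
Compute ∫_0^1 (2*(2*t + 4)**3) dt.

Let u = 2*t + 4, so du = 2 dt. When t = 0, u = 4; when t = 1, u = 6.
The integral becomes ∫ u**3 du from 4 to 6, with antiderivative u**4/4.
Back in t: F(t) = (2*t + 4)**4/4.
Then F(1) - F(0) = (324) - (64) = 260.

260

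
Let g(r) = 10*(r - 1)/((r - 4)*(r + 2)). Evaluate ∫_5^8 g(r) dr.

Factor the denominator: r**2 - 2*r - 8 = (r + 2)(r - 4).
Partial fractions: 10*(r - 1)/((r - 4)*(r + 2)) = 5/(r + 2) + 5/(r - 4).
An antiderivative is F(r) = 5*log(r - 4) + 5*log(r + 2).
Then F(8) - F(5) = (5*log(5) + 15*log(2)) - (5*log(7)) = -5*log(7) + 5*log(5) + 15*log(2).

-5*log(7) + 5*log(5) + 15*log(2)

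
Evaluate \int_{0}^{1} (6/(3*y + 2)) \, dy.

Let u = 3*y + 2, so du = 3 dy. When y = 0, u = 2; when y = 1, u = 5.
The integral becomes 2·∫ 1/u du from 2 to 5, with antiderivative 2*log(u).
Back in y: F(y) = 2*log(3*y + 2).
Then F(1) - F(0) = (log(25)) - (log(4)) = log(25/4).

log(25/4)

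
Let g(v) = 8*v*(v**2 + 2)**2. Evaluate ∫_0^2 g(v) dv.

Let u = v**2 + 2, so du = 2*v dv. When v = 0, u = 2; when v = 2, u = 6.
The integral becomes 4·∫ u**2 du from 2 to 6, with antiderivative 4*u**3/3.
Back in v: F(v) = 4*(v**2 + 2)**3/3.
Then F(2) - F(0) = (288) - (32/3) = 832/3.

832/3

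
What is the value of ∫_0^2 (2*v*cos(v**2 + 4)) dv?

-sin(4) + sin(8)

Let u = v**2 + 4, so du = 2*v dv. When v = 0, u = 4; when v = 2, u = 8.
The integral becomes ∫ cos(u) du from 4 to 8, with antiderivative sin(u).
Back in v: F(v) = sin(v**2 + 4).
Then F(2) - F(0) = (sin(8)) - (sin(4)) = -sin(4) + sin(8).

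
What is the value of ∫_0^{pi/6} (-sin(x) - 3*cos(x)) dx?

-5/2 + sqrt(3)/2

An antiderivative is F(x) = -3*sin(x) + cos(x).
Then F(pi/6) - F(0) = (-3/2 + sqrt(3)/2) - (1) = -5/2 + sqrt(3)/2.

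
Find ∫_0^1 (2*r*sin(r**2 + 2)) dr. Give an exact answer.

cos(2) - cos(3)

Let u = r**2 + 2, so du = 2*r dr. When r = 0, u = 2; when r = 1, u = 3.
The integral becomes ∫ sin(u) du from 2 to 3, with antiderivative -cos(u).
Back in r: F(r) = -cos(r**2 + 2).
Then F(1) - F(0) = (-cos(3)) - (-cos(2)) = cos(2) - cos(3).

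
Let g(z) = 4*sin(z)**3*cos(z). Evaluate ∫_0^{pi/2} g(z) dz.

1

Let u = sin(z), so du = cos(z) dz. When z = 0, u = 0; when z = pi/2, u = 1.
The integral becomes 4·∫ u**3 du from 0 to 1, with antiderivative u**4.
Back in z: F(z) = sin(z)**4.
Then F(pi/2) - F(0) = (1) - (0) = 1.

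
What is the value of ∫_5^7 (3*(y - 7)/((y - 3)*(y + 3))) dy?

-12*log(2) + 5*log(5)

Factor the denominator: y**2 - 9 = (y + 3)(y - 3).
Partial fractions: 3*(y - 7)/((y - 3)*(y + 3)) = 5/(y + 3) - 2/(y - 3).
An antiderivative is F(y) = -2*log(y - 3) + 5*log(y + 3).
Then F(7) - F(5) = (log(2) + 5*log(5)) - (13*log(2)) = -12*log(2) + 5*log(5).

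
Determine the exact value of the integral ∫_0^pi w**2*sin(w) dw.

Integrate by parts twice (u = w^2, dv = sin(w) dw).
An antiderivative is F(w) = -w**2*cos(w) + 2*w*sin(w) + 2*cos(w).
Then F(pi) - F(0) = (-2 + pi**2) - (2) = -4 + pi**2.

-4 + pi**2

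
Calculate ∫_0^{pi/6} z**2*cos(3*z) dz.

-2/27 + pi**2/108

Integrate by parts twice (u = z^2, dv = cos(3*z) dz).
An antiderivative is F(z) = z**2*sin(3*z)/3 + 2*z*cos(3*z)/9 - 2*sin(3*z)/27.
Then F(pi/6) - F(0) = (-2/27 + pi**2/108) - (0) = -2/27 + pi**2/108.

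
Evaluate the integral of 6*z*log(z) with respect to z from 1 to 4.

Integrate by parts once (u = ln z, dv = 6*z dz).
An antiderivative is F(z) = 3*z**2*(2*log(z) - 1)/2.
Then F(4) - F(1) = (-24 + 96*log(2)) - (-3/2) = -45/2 + 96*log(2).

-45/2 + 96*log(2)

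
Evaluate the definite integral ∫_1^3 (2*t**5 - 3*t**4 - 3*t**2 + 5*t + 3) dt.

By the power rule, an antiderivative is F(t) = t**6/3 - 3*t**5/5 - t**3 + 5*t**2/2 + 3*t.
Then F(3) - F(1) = (1017/10) - (127/30) = 1462/15.

1462/15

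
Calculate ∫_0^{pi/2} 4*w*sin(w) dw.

Integrate by parts once (u = w, dv = 4*sin(w) dw).
An antiderivative is F(w) = -4*w*cos(w) + 4*sin(w).
Then F(pi/2) - F(0) = (4) - (0) = 4.

4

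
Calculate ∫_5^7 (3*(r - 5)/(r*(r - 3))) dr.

-5*log(5) - 2*log(2) + 5*log(7)

Factor the denominator: r**2 - 3*r = r(r - 3).
Partial fractions: 3*(r - 5)/(r*(r - 3)) = 5/r - 2/(r - 3).
An antiderivative is F(r) = 5*log(r) - 2*log(r - 3).
Then F(7) - F(5) = (-4*log(2) + 5*log(7)) - (-2*log(2) + 5*log(5)) = -5*log(5) - 2*log(2) + 5*log(7).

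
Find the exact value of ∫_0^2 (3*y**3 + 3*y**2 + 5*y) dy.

By the power rule, an antiderivative is F(y) = 3*y**4/4 + y**3 + 5*y**2/2.
Then F(2) - F(0) = (30) - (0) = 30.

30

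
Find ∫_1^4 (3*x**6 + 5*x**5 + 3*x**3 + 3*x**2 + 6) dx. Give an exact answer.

By the power rule, an antiderivative is F(x) = 3*x**7/7 + 5*x**6/6 + 3*x**4/4 + x**3 + 6*x.
Then F(4) - F(1) = (225016/21) - (757/84) = 299769/28.

299769/28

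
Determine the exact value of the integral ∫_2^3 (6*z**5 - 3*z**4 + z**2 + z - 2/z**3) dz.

By the power rule, an antiderivative is F(z) = z**6 - 3*z**5/5 + z**3/3 + z**2/2 + z**(-2).
Then F(3) - F(2) = (53713/90) - (2983/60) = 98477/180.

98477/180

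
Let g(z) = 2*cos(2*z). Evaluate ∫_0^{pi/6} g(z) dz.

sqrt(3)/2

An antiderivative is F(z) = sin(2*z).
Then F(pi/6) - F(0) = (sqrt(3)/2) - (0) = sqrt(3)/2.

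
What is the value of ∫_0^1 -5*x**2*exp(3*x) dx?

Integrate by parts twice (u = x^2, dv = -5*exp(3*x) dx).
An antiderivative is F(x) = (-45*x**2 + 30*x - 10)*exp(3*x)/27.
Then F(1) - F(0) = (-25*exp(3)/27) - (-10/27) = 10/27 - 25*exp(3)/27.

10/27 - 25*exp(3)/27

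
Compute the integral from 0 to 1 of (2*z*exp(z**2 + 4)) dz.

Let u = z**2 + 4, so du = 2*z dz. When z = 0, u = 4; when z = 1, u = 5.
The integral becomes ∫ exp(u) du from 4 to 5, with antiderivative exp(u).
Back in z: F(z) = exp(z**2 + 4).
Then F(1) - F(0) = (exp(5)) - (exp(4)) = -exp(4) + exp(5).

-exp(4) + exp(5)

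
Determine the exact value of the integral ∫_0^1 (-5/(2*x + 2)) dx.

An antiderivative is F(x) = -5*log(2*x + 2)/2.
Then F(1) - F(0) = (-log(32)) - (-5*log(2)/2) = -5*log(2)/2.

-5*log(2)/2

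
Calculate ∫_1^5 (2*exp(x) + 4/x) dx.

-2*exp(1) + 4*log(5) + 2*exp(5)

An antiderivative is F(x) = 2*exp(x) + 4*log(x).
Then F(5) - F(1) = (4*log(5) + 2*exp(5)) - (2*exp(1)) = -2*exp(1) + 4*log(5) + 2*exp(5).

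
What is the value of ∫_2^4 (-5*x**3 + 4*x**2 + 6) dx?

By the power rule, an antiderivative is F(x) = -5*x**4/4 + 4*x**3/3 + 6*x.
Then F(4) - F(2) = (-632/3) - (8/3) = -640/3.

-640/3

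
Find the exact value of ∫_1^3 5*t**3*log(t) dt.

-25 + 405*log(3)/4

Integrate by parts once (u = ln t, dv = 5*t**3 dt).
An antiderivative is F(t) = 5*t**4*(4*log(t) - 1)/16.
Then F(3) - F(1) = (-405/16 + 405*log(3)/4) - (-5/16) = -25 + 405*log(3)/4.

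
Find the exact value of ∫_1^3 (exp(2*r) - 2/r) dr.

-exp(2)/2 - log(9) + exp(6)/2

An antiderivative is F(r) = exp(2*r)/2 - 2*log(r).
Then F(3) - F(1) = (-log(9) + exp(6)/2) - (exp(2)/2) = -exp(2)/2 - log(9) + exp(6)/2.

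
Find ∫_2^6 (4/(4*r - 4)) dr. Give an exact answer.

log(5)

An antiderivative is F(r) = log(4*r - 4).
Then F(6) - F(2) = (log(20)) - (log(4)) = log(5).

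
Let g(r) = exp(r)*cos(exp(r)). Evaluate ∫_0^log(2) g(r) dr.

Let u = exp(r), so du = exp(r) dr. When r = 0, u = 1; when r = log(2), u = 2.
The integral becomes ∫ cos(u) du from 1 to 2, with antiderivative sin(u).
Back in r: F(r) = sin(exp(r)).
Then F(log(2)) - F(0) = (sin(2)) - (sin(1)) = -sin(1) + sin(2).

-sin(1) + sin(2)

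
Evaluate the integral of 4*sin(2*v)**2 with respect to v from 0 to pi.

2*pi

Use the identity sin^2(2*v) = (1 - cos(4*v))/2.
An antiderivative is F(v) = 2*v - sin(4*v)/2.
Then F(pi) - F(0) = (2*pi) - (0) = 2*pi.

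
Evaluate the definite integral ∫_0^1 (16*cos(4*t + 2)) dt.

-4*sin(2) + 4*sin(6)

Let u = 4*t + 2, so du = 4 dt. When t = 0, u = 2; when t = 1, u = 6.
The integral becomes 4·∫ cos(u) du from 2 to 6, with antiderivative 4*sin(u).
Back in t: F(t) = 4*sin(4*t + 2).
Then F(1) - F(0) = (4*sin(6)) - (4*sin(2)) = -4*sin(2) + 4*sin(6).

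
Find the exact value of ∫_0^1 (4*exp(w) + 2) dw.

An antiderivative is F(w) = 2*w + 4*exp(w).
Then F(1) - F(0) = (2 + 4*E) - (4) = -2 + 4*E.

-2 + 4*E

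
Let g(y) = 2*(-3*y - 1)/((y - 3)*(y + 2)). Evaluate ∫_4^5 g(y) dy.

Factor the denominator: y**2 - y - 6 = (y + 2)(y - 3).
Partial fractions: 2*(-3*y - 1)/((y - 3)*(y + 2)) = -2/(y + 2) - 4/(y - 3).
An antiderivative is F(y) = -4*log(y - 3) - 2*log(y + 2).
Then F(5) - F(4) = (-2*log(7) - 4*log(2)) - (-log(36)) = -2*log(7) - 2*log(2) + 2*log(3).

-2*log(7) - 2*log(2) + 2*log(3)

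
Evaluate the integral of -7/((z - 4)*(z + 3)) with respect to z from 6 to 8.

log(11/18)

Factor the denominator: z**2 - z - 12 = (z + 3)(z - 4).
Partial fractions: -7/((z - 4)*(z + 3)) = 1/(z + 3) - 1/(z - 4).
An antiderivative is F(z) = -log(z - 4) + log(z + 3).
Then F(8) - F(6) = (log(11/4)) - (log(9/2)) = log(11/18).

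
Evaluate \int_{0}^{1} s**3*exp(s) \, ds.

6 - 2*E

Integrate by parts 3 times (u = s^3, dv = exp(s) ds).
An antiderivative is F(s) = (s**3 - 3*s**2 + 6*s - 6)*exp(s).
Then F(1) - F(0) = (-2*E) - (-6) = 6 - 2*E.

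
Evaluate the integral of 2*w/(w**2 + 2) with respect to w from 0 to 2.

log(3)

Let u = w**2 + 2, so du = 2*w dw. When w = 0, u = 2; when w = 2, u = 6.
The integral becomes ∫ 1/u du from 2 to 6, with antiderivative log(u).
Back in w: F(w) = log(w**2 + 2).
Then F(2) - F(0) = (log(6)) - (log(2)) = log(3).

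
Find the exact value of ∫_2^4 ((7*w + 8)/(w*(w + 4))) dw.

Factor the denominator: w**2 + 4*w = (w + 4)w.
Partial fractions: (7*w + 8)/(w*(w + 4)) = 5/(w + 4) + 2/w.
An antiderivative is F(w) = 2*log(w) + 5*log(w + 4).
Then F(4) - F(2) = (19*log(2)) - (7*log(2) + 5*log(3)) = -5*log(3) + 12*log(2).

-5*log(3) + 12*log(2)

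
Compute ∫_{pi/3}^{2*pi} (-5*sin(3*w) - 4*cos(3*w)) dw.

An antiderivative is F(w) = -4*sin(3*w)/3 + 5*cos(3*w)/3.
Then F(2*pi) - F(pi/3) = (5/3) - (-5/3) = 10/3.

10/3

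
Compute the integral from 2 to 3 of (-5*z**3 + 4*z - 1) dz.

By the power rule, an antiderivative is F(z) = -5*z**4/4 + 2*z**2 - z.
Then F(3) - F(2) = (-345/4) - (-14) = -289/4.

-289/4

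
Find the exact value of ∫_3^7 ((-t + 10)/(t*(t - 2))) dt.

-5*log(7) + 5*log(3) + 4*log(5)

Factor the denominator: t**2 - 2*t = t(t - 2).
Partial fractions: (-t + 10)/(t*(t - 2)) = -5/t + 4/(t - 2).
An antiderivative is F(t) = -5*log(t) + 4*log(t - 2).
Then F(7) - F(3) = (-5*log(7) + 4*log(5)) - (-5*log(3)) = -5*log(7) + 5*log(3) + 4*log(5).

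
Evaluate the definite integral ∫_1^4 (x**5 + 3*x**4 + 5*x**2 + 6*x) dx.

By the power rule, an antiderivative is F(x) = x**6/6 + 3*x**5/5 + 5*x**3/3 + 3*x**2.
Then F(4) - F(1) = (21776/15) - (163/30) = 14463/10.

14463/10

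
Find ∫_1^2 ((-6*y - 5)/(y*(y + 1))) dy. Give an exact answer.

Factor the denominator: y**2 + y = (y + 1)y.
Partial fractions: (-6*y - 5)/(y*(y + 1)) = -1/(y + 1) - 5/y.
An antiderivative is F(y) = -5*log(y) - log(y + 1).
Then F(2) - F(1) = (-log(96)) - (-log(2)) = -log(48).

-log(48)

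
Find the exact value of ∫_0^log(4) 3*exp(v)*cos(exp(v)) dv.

Let u = exp(v), so du = exp(v) dv. When v = 0, u = 1; when v = log(4), u = 4.
The integral becomes 3·∫ cos(u) du from 1 to 4, with antiderivative 3*sin(u).
Back in v: F(v) = 3*sin(exp(v)).
Then F(log(4)) - F(0) = (3*sin(4)) - (3*sin(1)) = -3*sin(1) + 3*sin(4).

-3*sin(1) + 3*sin(4)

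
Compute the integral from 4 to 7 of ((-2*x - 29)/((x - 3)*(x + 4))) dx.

Factor the denominator: x**2 + x - 12 = (x + 4)(x - 3).
Partial fractions: (-2*x - 29)/((x - 3)*(x + 4)) = 3/(x + 4) - 5/(x - 3).
An antiderivative is F(x) = -5*log(x - 3) + 3*log(x + 4).
Then F(7) - F(4) = (-10*log(2) + 3*log(11)) - (9*log(2)) = -19*log(2) + 3*log(11).

-19*log(2) + 3*log(11)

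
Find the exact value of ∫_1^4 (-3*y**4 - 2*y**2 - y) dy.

-6633/10

By the power rule, an antiderivative is F(y) = -3*y**5/5 - 2*y**3/3 - y**2/2.
Then F(4) - F(1) = (-9976/15) - (-53/30) = -6633/10.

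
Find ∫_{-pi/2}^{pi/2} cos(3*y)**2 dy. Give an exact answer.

pi/2

Use the identity cos^2(3*y) = (1 + cos(6*y))/2.
An antiderivative is F(y) = y/2 + sin(6*y)/12.
Then F(pi/2) - F(-pi/2) = (pi/4) - (-pi/4) = pi/2.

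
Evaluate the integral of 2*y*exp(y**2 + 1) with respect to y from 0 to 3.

Let u = y**2 + 1, so du = 2*y dy. When y = 0, u = 1; when y = 3, u = 10.
The integral becomes ∫ exp(u) du from 1 to 10, with antiderivative exp(u).
Back in y: F(y) = exp(y**2 + 1).
Then F(3) - F(0) = (exp(10)) - (exp(1)) = -exp(1) + exp(10).

-exp(1) + exp(10)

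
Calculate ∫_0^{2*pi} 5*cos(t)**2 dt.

Use the identity cos^2(t) = (1 + cos(2*t))/2.
An antiderivative is F(t) = 5*t/2 + 5*sin(2*t)/4.
Then F(2*pi) - F(0) = (5*pi) - (0) = 5*pi.

5*pi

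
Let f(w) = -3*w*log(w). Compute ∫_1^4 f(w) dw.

45/4 - 48*log(2)

Integrate by parts once (u = ln w, dv = -3*w dw).
An antiderivative is F(w) = -3*w**2*(2*log(w) - 1)/4.
Then F(4) - F(1) = (12 - 48*log(2)) - (3/4) = 45/4 - 48*log(2).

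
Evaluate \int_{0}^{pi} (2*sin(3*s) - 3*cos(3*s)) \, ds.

4/3

An antiderivative is F(s) = -sin(3*s) - 2*cos(3*s)/3.
Then F(pi) - F(0) = (2/3) - (-2/3) = 4/3.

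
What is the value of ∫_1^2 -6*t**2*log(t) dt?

Integrate by parts once (u = ln t, dv = -6*t**2 dt).
An antiderivative is F(t) = -2*t**3*(3*log(t) - 1)/3.
Then F(2) - F(1) = (16/3 - 16*log(2)) - (2/3) = 14/3 - 16*log(2).

14/3 - 16*log(2)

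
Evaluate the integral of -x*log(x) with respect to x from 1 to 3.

Integrate by parts once (u = ln x, dv = -x dx).
An antiderivative is F(x) = -x**2*(2*log(x) - 1)/4.
Then F(3) - F(1) = (9/4 - 9*log(3)/2) - (1/4) = 2 - 9*log(3)/2.

2 - 9*log(3)/2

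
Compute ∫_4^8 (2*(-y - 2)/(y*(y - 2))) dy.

log(4/81)

Factor the denominator: y**2 - 2*y = y(y - 2).
Partial fractions: 2*(-y - 2)/(y*(y - 2)) = 2/y - 4/(y - 2).
An antiderivative is F(y) = 2*log(y) - 4*log(y - 2).
Then F(8) - F(4) = (log(4/81)) - (0) = log(4/81).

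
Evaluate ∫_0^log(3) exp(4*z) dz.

20

Let u = exp(z), so du = exp(z) dz. When z = 0, u = 1; when z = log(3), u = 3.
The integral becomes ∫ u**3 du from 1 to 3, with antiderivative u**4/4.
Back in z: F(z) = exp(4*z)/4.
Then F(log(3)) - F(0) = (81/4) - (1/4) = 20.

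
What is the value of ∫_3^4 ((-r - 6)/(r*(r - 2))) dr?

log(4/27)

Factor the denominator: r**2 - 2*r = r(r - 2).
Partial fractions: (-r - 6)/(r*(r - 2)) = 3/r - 4/(r - 2).
An antiderivative is F(r) = 3*log(r) - 4*log(r - 2).
Then F(4) - F(3) = (log(4)) - (log(27)) = log(4/27).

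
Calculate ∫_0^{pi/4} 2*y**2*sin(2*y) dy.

-1/2 + pi/4

Integrate by parts twice (u = y^2, dv = 2*sin(2*y) dy).
An antiderivative is F(y) = -y**2*cos(2*y) + y*sin(2*y) + cos(2*y)/2.
Then F(pi/4) - F(0) = (pi/4) - (1/2) = -1/2 + pi/4.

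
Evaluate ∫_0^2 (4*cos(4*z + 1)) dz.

-sin(1) + sin(9)

Let u = 4*z + 1, so du = 4 dz. When z = 0, u = 1; when z = 2, u = 9.
The integral becomes ∫ cos(u) du from 1 to 9, with antiderivative sin(u).
Back in z: F(z) = sin(4*z + 1).
Then F(2) - F(0) = (sin(9)) - (sin(1)) = -sin(1) + sin(9).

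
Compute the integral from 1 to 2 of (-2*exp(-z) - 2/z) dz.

-2*log(2) - 2*exp(-1) + 2*exp(-2)

An antiderivative is F(z) = -2*log(z) + 2*exp(-z).
Then F(2) - F(1) = (-2*log(2) + 2*exp(-2)) - (2*exp(-1)) = -2*log(2) - 2*exp(-1) + 2*exp(-2).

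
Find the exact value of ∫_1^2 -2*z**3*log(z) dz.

15/8 - 8*log(2)

Integrate by parts once (u = ln z, dv = -2*z**3 dz).
An antiderivative is F(z) = -z**4*(4*log(z) - 1)/8.
Then F(2) - F(1) = (2 - 8*log(2)) - (1/8) = 15/8 - 8*log(2).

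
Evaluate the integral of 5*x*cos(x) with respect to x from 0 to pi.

Integrate by parts once (u = x, dv = 5*cos(x) dx).
An antiderivative is F(x) = 5*x*sin(x) + 5*cos(x).
Then F(pi) - F(0) = (-5) - (5) = -10.

-10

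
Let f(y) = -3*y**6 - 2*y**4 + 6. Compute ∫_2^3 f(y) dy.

-33629/35

By the power rule, an antiderivative is F(y) = -3*y**7/7 - 2*y**5/5 + 6*y.
Then F(3) - F(2) = (-35577/35) - (-1948/35) = -33629/35.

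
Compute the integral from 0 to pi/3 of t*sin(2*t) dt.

Integrate by parts once (u = t, dv = sin(2*t) dt).
An antiderivative is F(t) = -t*cos(2*t)/2 + sin(2*t)/4.
Then F(pi/3) - F(0) = (sqrt(3)/8 + pi/12) - (0) = sqrt(3)/8 + pi/12.

sqrt(3)/8 + pi/12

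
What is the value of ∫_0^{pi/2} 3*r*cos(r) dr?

-3 + 3*pi/2

Integrate by parts once (u = r, dv = 3*cos(r) dr).
An antiderivative is F(r) = 3*r*sin(r) + 3*cos(r).
Then F(pi/2) - F(0) = (3*pi/2) - (3) = -3 + 3*pi/2.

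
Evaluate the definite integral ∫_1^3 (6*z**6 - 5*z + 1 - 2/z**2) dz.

38942/21

By the power rule, an antiderivative is F(z) = 6*z**7/7 - 5*z**2/2 + z + 2/z.
Then F(3) - F(1) = (77941/42) - (19/14) = 38942/21.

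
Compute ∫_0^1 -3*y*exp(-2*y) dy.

-3/4 + 9*exp(-2)/4

Integrate by parts once (u = y, dv = -3*exp(-2*y) dy).
An antiderivative is F(y) = (6*y + 3)*exp(-2*y)/4.
Then F(1) - F(0) = (9*exp(-2)/4) - (3/4) = -3/4 + 9*exp(-2)/4.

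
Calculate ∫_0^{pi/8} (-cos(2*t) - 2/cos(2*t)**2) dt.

An antiderivative is F(t) = -sin(2*t)/2 - tan(2*t).
Then F(pi/8) - F(0) = (-1 - sqrt(2)/4) - (0) = -1 - sqrt(2)/4.

-1 - sqrt(2)/4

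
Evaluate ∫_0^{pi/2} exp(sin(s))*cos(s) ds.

-1 + E

Let u = sin(s), so du = cos(s) ds. When s = 0, u = 0; when s = pi/2, u = 1.
The integral becomes ∫ exp(u) du from 0 to 1, with antiderivative exp(u).
Back in s: F(s) = exp(sin(s)).
Then F(pi/2) - F(0) = (E) - (1) = -1 + E.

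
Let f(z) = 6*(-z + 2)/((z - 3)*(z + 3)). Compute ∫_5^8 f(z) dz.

-5*log(11) - log(5) + 16*log(2)

Factor the denominator: z**2 - 9 = (z + 3)(z - 3).
Partial fractions: 6*(-z + 2)/((z - 3)*(z + 3)) = -5/(z + 3) - 1/(z - 3).
An antiderivative is F(z) = -log(z - 3) - 5*log(z + 3).
Then F(8) - F(5) = (-5*log(11) - log(5)) - (-16*log(2)) = -5*log(11) - log(5) + 16*log(2).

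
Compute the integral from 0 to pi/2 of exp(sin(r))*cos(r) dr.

Let u = sin(r), so du = cos(r) dr. When r = 0, u = 0; when r = pi/2, u = 1.
The integral becomes ∫ exp(u) du from 0 to 1, with antiderivative exp(u).
Back in r: F(r) = exp(sin(r)).
Then F(pi/2) - F(0) = (E) - (1) = -1 + E.

-1 + E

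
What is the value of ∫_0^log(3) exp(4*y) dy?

Let u = exp(y), so du = exp(y) dy. When y = 0, u = 1; when y = log(3), u = 3.
The integral becomes ∫ u**3 du from 1 to 3, with antiderivative u**4/4.
Back in y: F(y) = exp(4*y)/4.
Then F(log(3)) - F(0) = (81/4) - (1/4) = 20.

20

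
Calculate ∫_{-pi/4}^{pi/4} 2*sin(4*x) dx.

An antiderivative is F(x) = -cos(4*x)/2.
Then F(pi/4) - F(-pi/4) = (1/2) - (1/2) = 0.

0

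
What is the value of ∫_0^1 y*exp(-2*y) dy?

(-3 + exp(2))*exp(-2)/4

Integrate by parts once (u = y, dv = exp(-2*y) dy).
An antiderivative is F(y) = (-2*y - 1)*exp(-2*y)/4.
Then F(1) - F(0) = (-3*exp(-2)/4) - (-1/4) = (-3 + exp(2))*exp(-2)/4.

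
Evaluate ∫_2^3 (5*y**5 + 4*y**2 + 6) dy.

By the power rule, an antiderivative is F(y) = 5*y**6/6 + 4*y**3/3 + 6*y.
Then F(3) - F(2) = (1323/2) - (76) = 1171/2.

1171/2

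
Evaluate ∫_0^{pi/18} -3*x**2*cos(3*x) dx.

Integrate by parts twice (u = x^2, dv = -3*cos(3*x) dx).
An antiderivative is F(x) = -x**2*sin(3*x) - 2*x*cos(3*x)/3 + 2*sin(3*x)/9.
Then F(pi/18) - F(0) = (-sqrt(3)*pi/54 - pi**2/648 + 1/9) - (0) = -sqrt(3)*pi/54 - pi**2/648 + 1/9.

-sqrt(3)*pi/54 - pi**2/648 + 1/9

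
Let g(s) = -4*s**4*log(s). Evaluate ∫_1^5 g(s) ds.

12496/25 - 2500*log(5)

Integrate by parts once (u = ln s, dv = -4*s**4 ds).
An antiderivative is F(s) = -4*s**5*(5*log(s) - 1)/25.
Then F(5) - F(1) = (500 - 2500*log(5)) - (4/25) = 12496/25 - 2500*log(5).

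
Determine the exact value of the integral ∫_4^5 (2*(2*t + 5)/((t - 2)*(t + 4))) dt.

Factor the denominator: t**2 + 2*t - 8 = (t + 4)(t - 2).
Partial fractions: 2*(2*t + 5)/((t - 2)*(t + 4)) = 1/(t + 4) + 3/(t - 2).
An antiderivative is F(t) = 3*log(t - 2) + log(t + 4).
Then F(5) - F(4) = (5*log(3)) - (log(64)) = -6*log(2) + 5*log(3).

-6*log(2) + 5*log(3)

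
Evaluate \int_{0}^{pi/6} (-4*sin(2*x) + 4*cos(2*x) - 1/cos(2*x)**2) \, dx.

An antiderivative is F(x) = 2*sin(2*x) + 2*cos(2*x) - tan(2*x)/2.
Then F(pi/6) - F(0) = (sqrt(3)/2 + 1) - (2) = -1 + sqrt(3)/2.

-1 + sqrt(3)/2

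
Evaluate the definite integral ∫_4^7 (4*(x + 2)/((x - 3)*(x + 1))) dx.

Factor the denominator: x**2 - 2*x - 3 = (x + 1)(x - 3).
Partial fractions: 4*(x + 2)/((x - 3)*(x + 1)) = -1/(x + 1) + 5/(x - 3).
An antiderivative is F(x) = 5*log(x - 3) - log(x + 1).
Then F(7) - F(4) = (7*log(2)) - (-log(5)) = log(5) + 7*log(2).

log(5) + 7*log(2)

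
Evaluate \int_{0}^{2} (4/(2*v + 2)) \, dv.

An antiderivative is F(v) = 2*log(2*v + 2).
Then F(2) - F(0) = (log(36)) - (log(4)) = log(9).

log(9)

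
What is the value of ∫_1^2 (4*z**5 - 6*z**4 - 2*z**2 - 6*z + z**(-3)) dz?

By the power rule, an antiderivative is F(z) = 2*z**6/3 - 6*z**5/5 - 2*z**3/3 - 3*z**2 - 1/(2*z**2).
Then F(2) - F(1) = (-1583/120) - (-47/10) = -1019/120.

-1019/120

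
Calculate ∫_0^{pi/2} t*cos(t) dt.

-1 + pi/2

Integrate by parts once (u = t, dv = cos(t) dt).
An antiderivative is F(t) = t*sin(t) + cos(t).
Then F(pi/2) - F(0) = (pi/2) - (1) = -1 + pi/2.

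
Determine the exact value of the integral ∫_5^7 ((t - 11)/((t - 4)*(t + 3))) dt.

log(25/48)

Factor the denominator: t**2 - t - 12 = (t + 3)(t - 4).
Partial fractions: (t - 11)/((t - 4)*(t + 3)) = 2/(t + 3) - 1/(t - 4).
An antiderivative is F(t) = -log(t - 4) + 2*log(t + 3).
Then F(7) - F(5) = (log(100/3)) - (log(64)) = log(25/48).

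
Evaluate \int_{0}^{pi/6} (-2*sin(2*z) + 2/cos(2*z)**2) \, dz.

-1/2 + sqrt(3)

An antiderivative is F(z) = cos(2*z) + tan(2*z).
Then F(pi/6) - F(0) = (1/2 + sqrt(3)) - (1) = -1/2 + sqrt(3).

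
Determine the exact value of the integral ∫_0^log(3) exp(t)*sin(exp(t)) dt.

cos(1) - cos(3)

Let u = exp(t), so du = exp(t) dt. When t = 0, u = 1; when t = log(3), u = 3.
The integral becomes ∫ sin(u) du from 1 to 3, with antiderivative -cos(u).
Back in t: F(t) = -cos(exp(t)).
Then F(log(3)) - F(0) = (-cos(3)) - (-cos(1)) = cos(1) - cos(3).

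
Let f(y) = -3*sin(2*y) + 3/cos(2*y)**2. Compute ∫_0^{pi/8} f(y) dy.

3*sqrt(2)/4

An antiderivative is F(y) = 3*cos(2*y)/2 + 3*tan(2*y)/2.
Then F(pi/8) - F(0) = (3*sqrt(2)/4 + 3/2) - (3/2) = 3*sqrt(2)/4.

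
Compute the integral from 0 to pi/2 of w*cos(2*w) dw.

-1/2

Integrate by parts once (u = w, dv = cos(2*w) dw).
An antiderivative is F(w) = w*sin(2*w)/2 + cos(2*w)/4.
Then F(pi/2) - F(0) = (-1/4) - (1/4) = -1/2.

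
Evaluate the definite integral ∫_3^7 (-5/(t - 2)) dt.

-5*log(5)

An antiderivative is F(t) = -5*log(t - 2).
Then F(7) - F(3) = (-5*log(5)) - (0) = -5*log(5).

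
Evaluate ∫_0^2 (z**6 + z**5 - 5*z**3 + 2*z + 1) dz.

314/21

By the power rule, an antiderivative is F(z) = z**7/7 + z**6/6 - 5*z**4/4 + z**2 + z.
Then F(2) - F(0) = (314/21) - (0) = 314/21.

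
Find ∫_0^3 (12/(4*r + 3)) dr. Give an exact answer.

Let u = 4*r + 3, so du = 4 dr. When r = 0, u = 3; when r = 3, u = 15.
The integral becomes 3·∫ 1/u du from 3 to 15, with antiderivative 3*log(u).
Back in r: F(r) = 3*log(4*r + 3).
Then F(3) - F(0) = (3*log(3) + 3*log(5)) - (log(27)) = 3*log(5).

3*log(5)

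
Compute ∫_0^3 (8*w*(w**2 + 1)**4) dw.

Let u = w**2 + 1, so du = 2*w dw. When w = 0, u = 1; when w = 3, u = 10.
The integral becomes 4·∫ u**4 du from 1 to 10, with antiderivative 4*u**5/5.
Back in w: F(w) = 4*(w**2 + 1)**5/5.
Then F(3) - F(0) = (80000) - (4/5) = 399996/5.

399996/5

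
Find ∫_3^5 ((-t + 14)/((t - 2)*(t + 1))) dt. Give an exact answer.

log(32/3)

Factor the denominator: t**2 - t - 2 = (t + 1)(t - 2).
Partial fractions: (-t + 14)/((t - 2)*(t + 1)) = -5/(t + 1) + 4/(t - 2).
An antiderivative is F(t) = 4*log(t - 2) - 5*log(t + 1).
Then F(5) - F(3) = (-log(96)) - (-10*log(2)) = log(32/3).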